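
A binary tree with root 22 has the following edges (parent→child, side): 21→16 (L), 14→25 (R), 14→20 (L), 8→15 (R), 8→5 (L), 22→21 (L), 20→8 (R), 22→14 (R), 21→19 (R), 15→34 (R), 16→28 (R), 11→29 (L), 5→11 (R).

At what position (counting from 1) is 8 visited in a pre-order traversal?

8

Pre-order visits the node, then its left subtree, then its right subtree.
Visit 22.
At 22: go left to 21.
  Visit 21.
  At 21: go left to 16.
    Visit 16.
    At 16: no left child.
    At 16: go right to 28.
      28 is a leaf — visit 28.
  At 21: go right to 19.
    19 is a leaf — visit 19.
At 22: go right to 14.
  Visit 14.
  At 14: go left to 20.
    Visit 20.
    At 20: no left child.
    At 20: go right to 8.
      Visit 8.
      At 8: go left to 5.
        Visit 5.
        At 5: no left child.
        At 5: go right to 11.
          Visit 11.
          At 11: go left to 29.
            29 is a leaf — visit 29.
          At 11: no right child.
      At 8: go right to 15.
        Visit 15.
        At 15: no left child.
        At 15: go right to 34.
          34 is a leaf — visit 34.
  At 14: go right to 25.
    25 is a leaf — visit 25.
Full pre-order sequence: 22, 21, 16, 28, 19, 14, 20, 8, 5, 11, 29, 15, 34, 25.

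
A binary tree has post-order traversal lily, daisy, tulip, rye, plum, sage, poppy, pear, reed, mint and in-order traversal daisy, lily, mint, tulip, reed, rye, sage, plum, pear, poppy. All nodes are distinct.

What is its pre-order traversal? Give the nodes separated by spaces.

The last element of post-order is the root; it splits in-order into left and right subtrees.
Root mint: left subtree has 2 nodes {daisy, lily}, right has 7 {tulip, reed, rye, sage, plum, pear, poppy}.
  Root daisy: left subtree has 0 nodes { }, right has 1 {lily}.
  Root reed: left subtree has 1 node {tulip}, right has 5 {rye, sage, plum, pear, poppy}.
    Root pear: left subtree has 3 nodes {rye, sage, plum}, right has 1 {poppy}.
      Root sage: left subtree has 1 node {rye}, right has 1 {plum}.

mint daisy lily reed tulip pear sage rye plum poppy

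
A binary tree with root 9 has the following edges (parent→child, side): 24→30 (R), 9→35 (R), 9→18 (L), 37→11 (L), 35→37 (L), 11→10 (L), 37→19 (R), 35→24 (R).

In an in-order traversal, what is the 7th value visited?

In-order visits the left subtree, then the node, then the right subtree.
At 9: go left to 18.
  18 is a leaf — visit 18.
Visit 9.
At 9: go right to 35.
  At 35: go left to 37.
    At 37: go left to 11.
      At 11: go left to 10.
        10 is a leaf — visit 10.
      Visit 11.
      At 11: no right child.
    Visit 37.
    At 37: go right to 19.
      19 is a leaf — visit 19.
  Visit 35.
  At 35: go right to 24.
    At 24: no left child.
    Visit 24.
    At 24: go right to 30.
      30 is a leaf — visit 30.
Full in-order sequence: 18, 9, 10, 11, 37, 19, 35, 24, 30.

35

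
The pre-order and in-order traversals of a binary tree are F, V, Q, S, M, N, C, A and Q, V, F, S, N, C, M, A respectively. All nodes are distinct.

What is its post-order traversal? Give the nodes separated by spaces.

Q V C N A M S F

The first element of pre-order is the root; it splits in-order into left and right subtrees.
Root F: left subtree has 2 nodes {Q, V}, right has 5 {S, N, C, M, A}.
  Root V: left subtree has 1 node {Q}, right has 0 { }.
  Root S: left subtree has 0 nodes { }, right has 4 {N, C, M, A}.
    Root M: left subtree has 2 nodes {N, C}, right has 1 {A}.
      Root N: left subtree has 0 nodes { }, right has 1 {C}.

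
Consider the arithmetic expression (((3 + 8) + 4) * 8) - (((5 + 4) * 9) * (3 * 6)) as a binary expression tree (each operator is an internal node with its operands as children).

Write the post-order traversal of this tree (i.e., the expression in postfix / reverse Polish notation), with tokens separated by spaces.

3 8 + 4 + 8 * 5 4 + 9 * 3 6 * * -

Post-order on an expression tree gives postfix notation: for each operator, emit left operand, right operand, then the operator.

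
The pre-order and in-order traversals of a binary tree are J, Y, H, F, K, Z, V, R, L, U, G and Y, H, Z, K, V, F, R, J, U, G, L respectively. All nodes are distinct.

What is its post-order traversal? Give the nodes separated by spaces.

Z V K R F H Y G U L J

The first element of pre-order is the root; it splits in-order into left and right subtrees.
Root J: left subtree has 7 nodes {Y, H, Z, K, V, F, R}, right has 3 {U, G, L}.
  Root Y: left subtree has 0 nodes { }, right has 6 {H, Z, K, V, F, R}.
    Root H: left subtree has 0 nodes { }, right has 5 {Z, K, V, F, R}.
      Root F: left subtree has 3 nodes {Z, K, V}, right has 1 {R}.
        Root K: left subtree has 1 node {Z}, right has 1 {V}.
  Root L: left subtree has 2 nodes {U, G}, right has 0 { }.
    Root U: left subtree has 0 nodes { }, right has 1 {G}.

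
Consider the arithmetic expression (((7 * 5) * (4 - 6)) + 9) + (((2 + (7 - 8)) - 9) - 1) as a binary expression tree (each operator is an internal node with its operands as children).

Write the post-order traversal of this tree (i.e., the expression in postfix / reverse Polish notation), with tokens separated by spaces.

Post-order on an expression tree gives postfix notation: for each operator, emit left operand, right operand, then the operator.

7 5 * 4 6 - * 9 + 2 7 8 - + 9 - 1 - +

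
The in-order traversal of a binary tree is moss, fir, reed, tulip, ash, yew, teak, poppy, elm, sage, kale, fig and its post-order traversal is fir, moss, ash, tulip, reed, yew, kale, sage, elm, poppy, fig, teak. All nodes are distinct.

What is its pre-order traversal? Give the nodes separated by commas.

teak, yew, reed, moss, fir, tulip, ash, fig, poppy, elm, sage, kale

The last element of post-order is the root; it splits in-order into left and right subtrees.
Root teak: left subtree has 6 nodes {moss, fir, reed, tulip, ash, yew}, right has 5 {poppy, elm, sage, kale, fig}.
  Root yew: left subtree has 5 nodes {moss, fir, reed, tulip, ash}, right has 0 { }.
    Root reed: left subtree has 2 nodes {moss, fir}, right has 2 {tulip, ash}.
      Root moss: left subtree has 0 nodes { }, right has 1 {fir}.
      Root tulip: left subtree has 0 nodes { }, right has 1 {ash}.
  Root fig: left subtree has 4 nodes {poppy, elm, sage, kale}, right has 0 { }.
    Root poppy: left subtree has 0 nodes { }, right has 3 {elm, sage, kale}.
      Root elm: left subtree has 0 nodes { }, right has 2 {sage, kale}.
        Root sage: left subtree has 0 nodes { }, right has 1 {kale}.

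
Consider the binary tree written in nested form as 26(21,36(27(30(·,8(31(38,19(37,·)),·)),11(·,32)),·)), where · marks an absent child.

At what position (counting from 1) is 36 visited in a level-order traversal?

3

Level-order visits nodes level by level from the root, left to right within each level.
Level 0: 26
Level 1: 21, 36
Level 2: 27
Level 3: 30, 11
Level 4: 8, 32
Level 5: 31
Level 6: 38, 19
Level 7: 37
Full level-order sequence: 26, 21, 36, 27, 30, 11, 8, 32, 31, 38, 19, 37.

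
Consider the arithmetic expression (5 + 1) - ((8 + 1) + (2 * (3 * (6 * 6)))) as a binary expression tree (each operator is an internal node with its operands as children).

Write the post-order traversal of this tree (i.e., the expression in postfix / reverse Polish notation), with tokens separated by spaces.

Post-order on an expression tree gives postfix notation: for each operator, emit left operand, right operand, then the operator.

5 1 + 8 1 + 2 3 6 6 * * * + -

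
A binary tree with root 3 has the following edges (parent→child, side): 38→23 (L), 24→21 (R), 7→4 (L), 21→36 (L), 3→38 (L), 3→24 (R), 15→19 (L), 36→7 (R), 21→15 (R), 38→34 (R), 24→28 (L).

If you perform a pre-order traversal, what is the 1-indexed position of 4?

10

Pre-order visits the node, then its left subtree, then its right subtree.
Visit 3.
At 3: go left to 38.
  Visit 38.
  At 38: go left to 23.
    23 is a leaf — visit 23.
  At 38: go right to 34.
    34 is a leaf — visit 34.
At 3: go right to 24.
  Visit 24.
  At 24: go left to 28.
    28 is a leaf — visit 28.
  At 24: go right to 21.
    Visit 21.
    At 21: go left to 36.
      Visit 36.
      At 36: no left child.
      At 36: go right to 7.
        Visit 7.
        At 7: go left to 4.
          4 is a leaf — visit 4.
        At 7: no right child.
    At 21: go right to 15.
      Visit 15.
      At 15: go left to 19.
        19 is a leaf — visit 19.
      At 15: no right child.
Full pre-order sequence: 3, 38, 23, 34, 24, 28, 21, 36, 7, 4, 15, 19.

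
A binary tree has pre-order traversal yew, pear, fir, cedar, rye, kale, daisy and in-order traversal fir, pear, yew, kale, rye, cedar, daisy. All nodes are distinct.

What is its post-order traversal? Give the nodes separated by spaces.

fir pear kale rye daisy cedar yew

The first element of pre-order is the root; it splits in-order into left and right subtrees.
Root yew: left subtree has 2 nodes {fir, pear}, right has 4 {kale, rye, cedar, daisy}.
  Root pear: left subtree has 1 node {fir}, right has 0 { }.
  Root cedar: left subtree has 2 nodes {kale, rye}, right has 1 {daisy}.
    Root rye: left subtree has 1 node {kale}, right has 0 { }.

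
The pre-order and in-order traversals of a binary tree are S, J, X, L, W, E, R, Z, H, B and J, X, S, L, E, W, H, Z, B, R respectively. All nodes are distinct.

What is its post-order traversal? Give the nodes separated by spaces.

X J E H B Z R W L S

The first element of pre-order is the root; it splits in-order into left and right subtrees.
Root S: left subtree has 2 nodes {J, X}, right has 7 {L, E, W, H, Z, B, R}.
  Root J: left subtree has 0 nodes { }, right has 1 {X}.
  Root L: left subtree has 0 nodes { }, right has 6 {E, W, H, Z, B, R}.
    Root W: left subtree has 1 node {E}, right has 4 {H, Z, B, R}.
      Root R: left subtree has 3 nodes {H, Z, B}, right has 0 { }.
        Root Z: left subtree has 1 node {H}, right has 1 {B}.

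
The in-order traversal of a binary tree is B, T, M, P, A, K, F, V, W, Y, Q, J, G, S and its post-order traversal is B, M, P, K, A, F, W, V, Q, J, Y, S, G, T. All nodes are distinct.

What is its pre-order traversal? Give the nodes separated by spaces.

The last element of post-order is the root; it splits in-order into left and right subtrees.
Root T: left subtree has 1 node {B}, right has 12 {M, P, A, K, F, V, W, Y, Q, J, G, S}.
  Root G: left subtree has 10 nodes {M, P, A, K, F, V, W, Y, Q, J}, right has 1 {S}.
    Root Y: left subtree has 7 nodes {M, P, A, K, F, V, W}, right has 2 {Q, J}.
      Root V: left subtree has 5 nodes {M, P, A, K, F}, right has 1 {W}.
        Root F: left subtree has 4 nodes {M, P, A, K}, right has 0 { }.
          Root A: left subtree has 2 nodes {M, P}, right has 1 {K}.
            Root P: left subtree has 1 node {M}, right has 0 { }.
      Root J: left subtree has 1 node {Q}, right has 0 { }.

T B G Y V F A P M K W J Q S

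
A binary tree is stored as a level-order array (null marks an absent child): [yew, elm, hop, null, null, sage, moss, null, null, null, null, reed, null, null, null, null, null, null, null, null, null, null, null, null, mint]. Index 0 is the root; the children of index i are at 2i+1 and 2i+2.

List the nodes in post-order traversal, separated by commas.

Post-order visits the left subtree, then the right subtree, then the node.
At yew: go left to elm.
  elm is a leaf — visit elm.
At yew: go right to hop.
  At hop: go left to sage.
    At sage: go left to reed.
      At reed: no left child.
      At reed: go right to mint.
        mint is a leaf — visit mint.
      Visit reed.
    At sage: no right child.
    Visit sage.
  At hop: go right to moss.
    moss is a leaf — visit moss.
  Visit hop.
Visit yew.

elm, mint, reed, sage, moss, hop, yew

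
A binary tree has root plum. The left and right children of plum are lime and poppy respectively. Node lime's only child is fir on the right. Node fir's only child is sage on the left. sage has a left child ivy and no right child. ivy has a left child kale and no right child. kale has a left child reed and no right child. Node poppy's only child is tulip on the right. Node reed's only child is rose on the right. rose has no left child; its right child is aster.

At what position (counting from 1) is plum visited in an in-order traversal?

9

In-order visits the left subtree, then the node, then the right subtree.
At plum: go left to lime.
  At lime: no left child.
  Visit lime.
  At lime: go right to fir.
    At fir: go left to sage.
      At sage: go left to ivy.
        At ivy: go left to kale.
          At kale: go left to reed.
            At reed: no left child.
            Visit reed.
            At reed: go right to rose.
              At rose: no left child.
              Visit rose.
              At rose: go right to aster.
                aster is a leaf — visit aster.
          Visit kale.
          At kale: no right child.
        Visit ivy.
        At ivy: no right child.
      Visit sage.
      At sage: no right child.
    Visit fir.
    At fir: no right child.
Visit plum.
At plum: go right to poppy.
  At poppy: no left child.
  Visit poppy.
  At poppy: go right to tulip.
    tulip is a leaf — visit tulip.
Full in-order sequence: lime, reed, rose, aster, kale, ivy, sage, fir, plum, poppy, tulip.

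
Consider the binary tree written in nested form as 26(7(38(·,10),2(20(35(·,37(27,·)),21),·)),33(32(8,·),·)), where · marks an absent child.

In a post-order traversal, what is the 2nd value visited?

Post-order visits the left subtree, then the right subtree, then the node.
At 26: go left to 7.
  At 7: go left to 38.
    At 38: no left child.
    At 38: go right to 10.
      10 is a leaf — visit 10.
    Visit 38.
  At 7: go right to 2.
    At 2: go left to 20.
      At 20: go left to 35.
        At 35: no left child.
        At 35: go right to 37.
          At 37: go left to 27.
            27 is a leaf — visit 27.
          At 37: no right child.
          Visit 37.
        Visit 35.
      At 20: go right to 21.
        21 is a leaf — visit 21.
      Visit 20.
    At 2: no right child.
    Visit 2.
  Visit 7.
At 26: go right to 33.
  At 33: go left to 32.
    At 32: go left to 8.
      8 is a leaf — visit 8.
    At 32: no right child.
    Visit 32.
  At 33: no right child.
  Visit 33.
Visit 26.
Full post-order sequence: 10, 38, 27, 37, 35, 21, 20, 2, 7, 8, 32, 33, 26.

38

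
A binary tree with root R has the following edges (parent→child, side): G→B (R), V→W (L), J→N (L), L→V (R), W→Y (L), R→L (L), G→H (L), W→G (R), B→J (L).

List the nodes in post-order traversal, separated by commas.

Y, H, N, J, B, G, W, V, L, R

Post-order visits the left subtree, then the right subtree, then the node.
At R: go left to L.
  At L: no left child.
  At L: go right to V.
    At V: go left to W.
      At W: go left to Y.
        Y is a leaf — visit Y.
      At W: go right to G.
        At G: go left to H.
          H is a leaf — visit H.
        At G: go right to B.
          At B: go left to J.
            At J: go left to N.
              N is a leaf — visit N.
            At J: no right child.
            Visit J.
          At B: no right child.
          Visit B.
        Visit G.
      Visit W.
    At V: no right child.
    Visit V.
  Visit L.
At R: no right child.
Visit R.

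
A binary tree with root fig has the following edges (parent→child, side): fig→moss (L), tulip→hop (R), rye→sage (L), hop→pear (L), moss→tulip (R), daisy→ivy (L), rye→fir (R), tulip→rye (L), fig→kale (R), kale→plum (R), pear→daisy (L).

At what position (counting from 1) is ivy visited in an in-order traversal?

In-order visits the left subtree, then the node, then the right subtree.
At fig: go left to moss.
  At moss: no left child.
  Visit moss.
  At moss: go right to tulip.
    At tulip: go left to rye.
      At rye: go left to sage.
        sage is a leaf — visit sage.
      Visit rye.
      At rye: go right to fir.
        fir is a leaf — visit fir.
    Visit tulip.
    At tulip: go right to hop.
      At hop: go left to pear.
        At pear: go left to daisy.
          At daisy: go left to ivy.
            ivy is a leaf — visit ivy.
          Visit daisy.
          At daisy: no right child.
        Visit pear.
        At pear: no right child.
      Visit hop.
      At hop: no right child.
Visit fig.
At fig: go right to kale.
  At kale: no left child.
  Visit kale.
  At kale: go right to plum.
    plum is a leaf — visit plum.
Full in-order sequence: moss, sage, rye, fir, tulip, ivy, daisy, pear, hop, fig, kale, plum.

6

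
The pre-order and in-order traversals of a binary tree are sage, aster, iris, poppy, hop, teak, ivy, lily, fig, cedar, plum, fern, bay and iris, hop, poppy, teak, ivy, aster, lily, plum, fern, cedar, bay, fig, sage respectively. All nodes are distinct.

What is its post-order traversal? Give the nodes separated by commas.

hop, ivy, teak, poppy, iris, fern, plum, bay, cedar, fig, lily, aster, sage

The first element of pre-order is the root; it splits in-order into left and right subtrees.
Root sage: left subtree has 12 nodes {iris, hop, poppy, teak, ivy, aster, lily, plum, fern, cedar, bay, fig}, right has 0 { }.
  Root aster: left subtree has 5 nodes {iris, hop, poppy, teak, ivy}, right has 6 {lily, plum, fern, cedar, bay, fig}.
    Root iris: left subtree has 0 nodes { }, right has 4 {hop, poppy, teak, ivy}.
      Root poppy: left subtree has 1 node {hop}, right has 2 {teak, ivy}.
        Root teak: left subtree has 0 nodes { }, right has 1 {ivy}.
    Root lily: left subtree has 0 nodes { }, right has 5 {plum, fern, cedar, bay, fig}.
      Root fig: left subtree has 4 nodes {plum, fern, cedar, bay}, right has 0 { }.
        Root cedar: left subtree has 2 nodes {plum, fern}, right has 1 {bay}.
          Root plum: left subtree has 0 nodes { }, right has 1 {fern}.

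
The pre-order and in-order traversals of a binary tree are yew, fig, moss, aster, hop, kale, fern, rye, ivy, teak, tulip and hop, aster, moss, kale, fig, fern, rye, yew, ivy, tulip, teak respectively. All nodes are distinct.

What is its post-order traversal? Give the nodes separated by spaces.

The first element of pre-order is the root; it splits in-order into left and right subtrees.
Root yew: left subtree has 7 nodes {hop, aster, moss, kale, fig, fern, rye}, right has 3 {ivy, tulip, teak}.
  Root fig: left subtree has 4 nodes {hop, aster, moss, kale}, right has 2 {fern, rye}.
    Root moss: left subtree has 2 nodes {hop, aster}, right has 1 {kale}.
      Root aster: left subtree has 1 node {hop}, right has 0 { }.
    Root fern: left subtree has 0 nodes { }, right has 1 {rye}.
  Root ivy: left subtree has 0 nodes { }, right has 2 {tulip, teak}.
    Root teak: left subtree has 1 node {tulip}, right has 0 { }.

hop aster kale moss rye fern fig tulip teak ivy yew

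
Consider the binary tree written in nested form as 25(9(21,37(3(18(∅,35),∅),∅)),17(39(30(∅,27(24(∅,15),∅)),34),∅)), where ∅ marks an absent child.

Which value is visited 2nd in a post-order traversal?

Post-order visits the left subtree, then the right subtree, then the node.
At 25: go left to 9.
  At 9: go left to 21.
    21 is a leaf — visit 21.
  At 9: go right to 37.
    At 37: go left to 3.
      At 3: go left to 18.
        At 18: no left child.
        At 18: go right to 35.
          35 is a leaf — visit 35.
        Visit 18.
      At 3: no right child.
      Visit 3.
    At 37: no right child.
    Visit 37.
  Visit 9.
At 25: go right to 17.
  At 17: go left to 39.
    At 39: go left to 30.
      At 30: no left child.
      At 30: go right to 27.
        At 27: go left to 24.
          At 24: no left child.
          At 24: go right to 15.
            15 is a leaf — visit 15.
          Visit 24.
        At 27: no right child.
        Visit 27.
      Visit 30.
    At 39: go right to 34.
      34 is a leaf — visit 34.
    Visit 39.
  At 17: no right child.
  Visit 17.
Visit 25.
Full post-order sequence: 21, 35, 18, 3, 37, 9, 15, 24, 27, 30, 34, 39, 17, 25.

35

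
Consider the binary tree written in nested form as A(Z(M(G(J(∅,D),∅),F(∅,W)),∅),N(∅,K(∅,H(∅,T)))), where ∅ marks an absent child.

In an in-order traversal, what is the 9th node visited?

N

In-order visits the left subtree, then the node, then the right subtree.
At A: go left to Z.
  At Z: go left to M.
    At M: go left to G.
      At G: go left to J.
        At J: no left child.
        Visit J.
        At J: go right to D.
          D is a leaf — visit D.
      Visit G.
      At G: no right child.
    Visit M.
    At M: go right to F.
      At F: no left child.
      Visit F.
      At F: go right to W.
        W is a leaf — visit W.
  Visit Z.
  At Z: no right child.
Visit A.
At A: go right to N.
  At N: no left child.
  Visit N.
  At N: go right to K.
    At K: no left child.
    Visit K.
    At K: go right to H.
      At H: no left child.
      Visit H.
      At H: go right to T.
        T is a leaf — visit T.
Full in-order sequence: J, D, G, M, F, W, Z, A, N, K, H, T.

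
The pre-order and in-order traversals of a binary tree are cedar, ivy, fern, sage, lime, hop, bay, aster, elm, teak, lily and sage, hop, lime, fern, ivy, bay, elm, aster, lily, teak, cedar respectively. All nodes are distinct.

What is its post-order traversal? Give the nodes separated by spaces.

The first element of pre-order is the root; it splits in-order into left and right subtrees.
Root cedar: left subtree has 10 nodes {sage, hop, lime, fern, ivy, bay, elm, aster, lily, teak}, right has 0 { }.
  Root ivy: left subtree has 4 nodes {sage, hop, lime, fern}, right has 5 {bay, elm, aster, lily, teak}.
    Root fern: left subtree has 3 nodes {sage, hop, lime}, right has 0 { }.
      Root sage: left subtree has 0 nodes { }, right has 2 {hop, lime}.
        Root lime: left subtree has 1 node {hop}, right has 0 { }.
    Root bay: left subtree has 0 nodes { }, right has 4 {elm, aster, lily, teak}.
      Root aster: left subtree has 1 node {elm}, right has 2 {lily, teak}.
        Root teak: left subtree has 1 node {lily}, right has 0 { }.

hop lime sage fern elm lily teak aster bay ivy cedar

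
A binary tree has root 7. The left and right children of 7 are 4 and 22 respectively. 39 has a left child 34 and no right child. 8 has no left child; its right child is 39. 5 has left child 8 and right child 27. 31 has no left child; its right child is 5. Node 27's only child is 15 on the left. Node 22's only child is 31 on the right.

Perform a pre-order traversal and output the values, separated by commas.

Pre-order visits the node, then its left subtree, then its right subtree.
Visit 7.
At 7: go left to 4.
  4 is a leaf — visit 4.
At 7: go right to 22.
  Visit 22.
  At 22: no left child.
  At 22: go right to 31.
    Visit 31.
    At 31: no left child.
    At 31: go right to 5.
      Visit 5.
      At 5: go left to 8.
        Visit 8.
        At 8: no left child.
        At 8: go right to 39.
          Visit 39.
          At 39: go left to 34.
            34 is a leaf — visit 34.
          At 39: no right child.
      At 5: go right to 27.
        Visit 27.
        At 27: go left to 15.
          15 is a leaf — visit 15.
        At 27: no right child.

7, 4, 22, 31, 5, 8, 39, 34, 27, 15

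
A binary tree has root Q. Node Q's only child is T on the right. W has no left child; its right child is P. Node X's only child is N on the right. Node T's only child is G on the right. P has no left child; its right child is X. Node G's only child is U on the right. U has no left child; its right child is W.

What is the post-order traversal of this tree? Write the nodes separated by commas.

Post-order visits the left subtree, then the right subtree, then the node.
At Q: no left child.
At Q: go right to T.
  At T: no left child.
  At T: go right to G.
    At G: no left child.
    At G: go right to U.
      At U: no left child.
      At U: go right to W.
        At W: no left child.
        At W: go right to P.
          At P: no left child.
          At P: go right to X.
            At X: no left child.
            At X: go right to N.
              N is a leaf — visit N.
            Visit X.
          Visit P.
        Visit W.
      Visit U.
    Visit G.
  Visit T.
Visit Q.

N, X, P, W, U, G, T, Q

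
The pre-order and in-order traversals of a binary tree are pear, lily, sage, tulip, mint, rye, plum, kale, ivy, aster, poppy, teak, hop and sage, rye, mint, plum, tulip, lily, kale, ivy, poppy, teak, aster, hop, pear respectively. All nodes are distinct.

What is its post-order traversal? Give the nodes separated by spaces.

rye plum mint tulip sage teak poppy hop aster ivy kale lily pear

The first element of pre-order is the root; it splits in-order into left and right subtrees.
Root pear: left subtree has 12 nodes {sage, rye, mint, plum, tulip, lily, kale, ivy, poppy, teak, aster, hop}, right has 0 { }.
  Root lily: left subtree has 5 nodes {sage, rye, mint, plum, tulip}, right has 6 {kale, ivy, poppy, teak, aster, hop}.
    Root sage: left subtree has 0 nodes { }, right has 4 {rye, mint, plum, tulip}.
      Root tulip: left subtree has 3 nodes {rye, mint, plum}, right has 0 { }.
        Root mint: left subtree has 1 node {rye}, right has 1 {plum}.
    Root kale: left subtree has 0 nodes { }, right has 5 {ivy, poppy, teak, aster, hop}.
      Root ivy: left subtree has 0 nodes { }, right has 4 {poppy, teak, aster, hop}.
        Root aster: left subtree has 2 nodes {poppy, teak}, right has 1 {hop}.
          Root poppy: left subtree has 0 nodes { }, right has 1 {teak}.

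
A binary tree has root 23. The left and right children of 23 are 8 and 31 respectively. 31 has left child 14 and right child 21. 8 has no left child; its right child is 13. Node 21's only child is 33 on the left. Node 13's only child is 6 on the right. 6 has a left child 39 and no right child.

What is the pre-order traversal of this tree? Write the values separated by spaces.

23 8 13 6 39 31 14 21 33

Pre-order visits the node, then its left subtree, then its right subtree.
Visit 23.
At 23: go left to 8.
  Visit 8.
  At 8: no left child.
  At 8: go right to 13.
    Visit 13.
    At 13: no left child.
    At 13: go right to 6.
      Visit 6.
      At 6: go left to 39.
        39 is a leaf — visit 39.
      At 6: no right child.
At 23: go right to 31.
  Visit 31.
  At 31: go left to 14.
    14 is a leaf — visit 14.
  At 31: go right to 21.
    Visit 21.
    At 21: go left to 33.
      33 is a leaf — visit 33.
    At 21: no right child.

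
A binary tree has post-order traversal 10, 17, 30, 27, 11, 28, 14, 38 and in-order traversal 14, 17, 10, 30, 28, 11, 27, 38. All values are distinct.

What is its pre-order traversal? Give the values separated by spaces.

38 14 28 30 17 10 11 27

The last element of post-order is the root; it splits in-order into left and right subtrees.
Root 38: left subtree has 7 nodes {14, 17, 10, 30, 28, 11, 27}, right has 0 { }.
  Root 14: left subtree has 0 nodes { }, right has 6 {17, 10, 30, 28, 11, 27}.
    Root 28: left subtree has 3 nodes {17, 10, 30}, right has 2 {11, 27}.
      Root 30: left subtree has 2 nodes {17, 10}, right has 0 { }.
        Root 17: left subtree has 0 nodes { }, right has 1 {10}.
      Root 11: left subtree has 0 nodes { }, right has 1 {27}.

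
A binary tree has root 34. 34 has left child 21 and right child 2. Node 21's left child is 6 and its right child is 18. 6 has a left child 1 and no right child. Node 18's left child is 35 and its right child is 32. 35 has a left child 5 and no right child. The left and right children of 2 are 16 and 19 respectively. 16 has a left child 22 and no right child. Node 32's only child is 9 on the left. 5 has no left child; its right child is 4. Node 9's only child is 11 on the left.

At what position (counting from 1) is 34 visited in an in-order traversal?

11

In-order visits the left subtree, then the node, then the right subtree.
At 34: go left to 21.
  At 21: go left to 6.
    At 6: go left to 1.
      1 is a leaf — visit 1.
    Visit 6.
    At 6: no right child.
  Visit 21.
  At 21: go right to 18.
    At 18: go left to 35.
      At 35: go left to 5.
        At 5: no left child.
        Visit 5.
        At 5: go right to 4.
          4 is a leaf — visit 4.
      Visit 35.
      At 35: no right child.
    Visit 18.
    At 18: go right to 32.
      At 32: go left to 9.
        At 9: go left to 11.
          11 is a leaf — visit 11.
        Visit 9.
        At 9: no right child.
      Visit 32.
      At 32: no right child.
Visit 34.
At 34: go right to 2.
  At 2: go left to 16.
    At 16: go left to 22.
      22 is a leaf — visit 22.
    Visit 16.
    At 16: no right child.
  Visit 2.
  At 2: go right to 19.
    19 is a leaf — visit 19.
Full in-order sequence: 1, 6, 21, 5, 4, 35, 18, 11, 9, 32, 34, 22, 16, 2, 19.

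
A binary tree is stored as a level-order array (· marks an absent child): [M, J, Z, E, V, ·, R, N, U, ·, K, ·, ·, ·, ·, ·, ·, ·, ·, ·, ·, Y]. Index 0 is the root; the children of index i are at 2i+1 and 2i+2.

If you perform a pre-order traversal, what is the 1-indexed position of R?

Pre-order visits the node, then its left subtree, then its right subtree.
Visit M.
At M: go left to J.
  Visit J.
  At J: go left to E.
    Visit E.
    At E: go left to N.
      N is a leaf — visit N.
    At E: go right to U.
      U is a leaf — visit U.
  At J: go right to V.
    Visit V.
    At V: no left child.
    At V: go right to K.
      Visit K.
      At K: go left to Y.
        Y is a leaf — visit Y.
      At K: no right child.
At M: go right to Z.
  Visit Z.
  At Z: no left child.
  At Z: go right to R.
    R is a leaf — visit R.
Full pre-order sequence: M, J, E, N, U, V, K, Y, Z, R.

10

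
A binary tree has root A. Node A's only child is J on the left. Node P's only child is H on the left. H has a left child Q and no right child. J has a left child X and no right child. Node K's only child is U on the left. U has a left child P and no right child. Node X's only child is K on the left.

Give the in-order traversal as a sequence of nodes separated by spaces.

In-order visits the left subtree, then the node, then the right subtree.
At A: go left to J.
  At J: go left to X.
    At X: go left to K.
      At K: go left to U.
        At U: go left to P.
          At P: go left to H.
            At H: go left to Q.
              Q is a leaf — visit Q.
            Visit H.
            At H: no right child.
          Visit P.
          At P: no right child.
        Visit U.
        At U: no right child.
      Visit K.
      At K: no right child.
    Visit X.
    At X: no right child.
  Visit J.
  At J: no right child.
Visit A.
At A: no right child.

Q H P U K X J A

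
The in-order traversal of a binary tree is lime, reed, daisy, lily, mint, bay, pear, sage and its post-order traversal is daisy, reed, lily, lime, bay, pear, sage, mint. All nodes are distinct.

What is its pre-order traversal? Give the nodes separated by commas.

The last element of post-order is the root; it splits in-order into left and right subtrees.
Root mint: left subtree has 4 nodes {lime, reed, daisy, lily}, right has 3 {bay, pear, sage}.
  Root lime: left subtree has 0 nodes { }, right has 3 {reed, daisy, lily}.
    Root lily: left subtree has 2 nodes {reed, daisy}, right has 0 { }.
      Root reed: left subtree has 0 nodes { }, right has 1 {daisy}.
  Root sage: left subtree has 2 nodes {bay, pear}, right has 0 { }.
    Root pear: left subtree has 1 node {bay}, right has 0 { }.

mint, lime, lily, reed, daisy, sage, pear, bay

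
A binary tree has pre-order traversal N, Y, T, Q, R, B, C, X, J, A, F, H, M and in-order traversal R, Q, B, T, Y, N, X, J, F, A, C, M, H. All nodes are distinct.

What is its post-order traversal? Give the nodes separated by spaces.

The first element of pre-order is the root; it splits in-order into left and right subtrees.
Root N: left subtree has 5 nodes {R, Q, B, T, Y}, right has 7 {X, J, F, A, C, M, H}.
  Root Y: left subtree has 4 nodes {R, Q, B, T}, right has 0 { }.
    Root T: left subtree has 3 nodes {R, Q, B}, right has 0 { }.
      Root Q: left subtree has 1 node {R}, right has 1 {B}.
  Root C: left subtree has 4 nodes {X, J, F, A}, right has 2 {M, H}.
    Root X: left subtree has 0 nodes { }, right has 3 {J, F, A}.
      Root J: left subtree has 0 nodes { }, right has 2 {F, A}.
        Root A: left subtree has 1 node {F}, right has 0 { }.
    Root H: left subtree has 1 node {M}, right has 0 { }.

R B Q T Y F A J X M H C N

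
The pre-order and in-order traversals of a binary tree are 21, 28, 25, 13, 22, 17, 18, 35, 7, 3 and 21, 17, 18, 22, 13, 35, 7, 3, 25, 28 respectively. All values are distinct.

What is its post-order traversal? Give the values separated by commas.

18, 17, 22, 3, 7, 35, 13, 25, 28, 21

The first element of pre-order is the root; it splits in-order into left and right subtrees.
Root 21: left subtree has 0 nodes { }, right has 9 {17, 18, 22, 13, 35, 7, 3, 25, 28}.
  Root 28: left subtree has 8 nodes {17, 18, 22, 13, 35, 7, 3, 25}, right has 0 { }.
    Root 25: left subtree has 7 nodes {17, 18, 22, 13, 35, 7, 3}, right has 0 { }.
      Root 13: left subtree has 3 nodes {17, 18, 22}, right has 3 {35, 7, 3}.
        Root 22: left subtree has 2 nodes {17, 18}, right has 0 { }.
          Root 17: left subtree has 0 nodes { }, right has 1 {18}.
        Root 35: left subtree has 0 nodes { }, right has 2 {7, 3}.
          Root 7: left subtree has 0 nodes { }, right has 1 {3}.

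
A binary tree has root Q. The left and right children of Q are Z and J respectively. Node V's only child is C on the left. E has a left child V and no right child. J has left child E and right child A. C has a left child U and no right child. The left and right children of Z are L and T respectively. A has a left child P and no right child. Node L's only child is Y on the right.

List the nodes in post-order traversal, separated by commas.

Y, L, T, Z, U, C, V, E, P, A, J, Q

Post-order visits the left subtree, then the right subtree, then the node.
At Q: go left to Z.
  At Z: go left to L.
    At L: no left child.
    At L: go right to Y.
      Y is a leaf — visit Y.
    Visit L.
  At Z: go right to T.
    T is a leaf — visit T.
  Visit Z.
At Q: go right to J.
  At J: go left to E.
    At E: go left to V.
      At V: go left to C.
        At C: go left to U.
          U is a leaf — visit U.
        At C: no right child.
        Visit C.
      At V: no right child.
      Visit V.
    At E: no right child.
    Visit E.
  At J: go right to A.
    At A: go left to P.
      P is a leaf — visit P.
    At A: no right child.
    Visit A.
  Visit J.
Visit Q.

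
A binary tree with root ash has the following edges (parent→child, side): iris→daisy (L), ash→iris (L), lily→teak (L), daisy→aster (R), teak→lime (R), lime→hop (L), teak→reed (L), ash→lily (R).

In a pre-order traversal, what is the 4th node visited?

Pre-order visits the node, then its left subtree, then its right subtree.
Visit ash.
At ash: go left to iris.
  Visit iris.
  At iris: go left to daisy.
    Visit daisy.
    At daisy: no left child.
    At daisy: go right to aster.
      aster is a leaf — visit aster.
  At iris: no right child.
At ash: go right to lily.
  Visit lily.
  At lily: go left to teak.
    Visit teak.
    At teak: go left to reed.
      reed is a leaf — visit reed.
    At teak: go right to lime.
      Visit lime.
      At lime: go left to hop.
        hop is a leaf — visit hop.
      At lime: no right child.
  At lily: no right child.
Full pre-order sequence: ash, iris, daisy, aster, lily, teak, reed, lime, hop.

aster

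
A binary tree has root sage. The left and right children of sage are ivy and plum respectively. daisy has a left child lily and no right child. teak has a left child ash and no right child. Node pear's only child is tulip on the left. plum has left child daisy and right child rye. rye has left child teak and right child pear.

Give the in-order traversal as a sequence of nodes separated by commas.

In-order visits the left subtree, then the node, then the right subtree.
At sage: go left to ivy.
  ivy is a leaf — visit ivy.
Visit sage.
At sage: go right to plum.
  At plum: go left to daisy.
    At daisy: go left to lily.
      lily is a leaf — visit lily.
    Visit daisy.
    At daisy: no right child.
  Visit plum.
  At plum: go right to rye.
    At rye: go left to teak.
      At teak: go left to ash.
        ash is a leaf — visit ash.
      Visit teak.
      At teak: no right child.
    Visit rye.
    At rye: go right to pear.
      At pear: go left to tulip.
        tulip is a leaf — visit tulip.
      Visit pear.
      At pear: no right child.

ivy, sage, lily, daisy, plum, ash, teak, rye, tulip, pear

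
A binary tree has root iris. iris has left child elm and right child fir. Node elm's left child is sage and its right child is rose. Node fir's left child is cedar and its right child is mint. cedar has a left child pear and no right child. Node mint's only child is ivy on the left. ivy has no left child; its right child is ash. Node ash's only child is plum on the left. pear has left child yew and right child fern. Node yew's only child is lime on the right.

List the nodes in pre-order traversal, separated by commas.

iris, elm, sage, rose, fir, cedar, pear, yew, lime, fern, mint, ivy, ash, plum

Pre-order visits the node, then its left subtree, then its right subtree.
Visit iris.
At iris: go left to elm.
  Visit elm.
  At elm: go left to sage.
    sage is a leaf — visit sage.
  At elm: go right to rose.
    rose is a leaf — visit rose.
At iris: go right to fir.
  Visit fir.
  At fir: go left to cedar.
    Visit cedar.
    At cedar: go left to pear.
      Visit pear.
      At pear: go left to yew.
        Visit yew.
        At yew: no left child.
        At yew: go right to lime.
          lime is a leaf — visit lime.
      At pear: go right to fern.
        fern is a leaf — visit fern.
    At cedar: no right child.
  At fir: go right to mint.
    Visit mint.
    At mint: go left to ivy.
      Visit ivy.
      At ivy: no left child.
      At ivy: go right to ash.
        Visit ash.
        At ash: go left to plum.
          plum is a leaf — visit plum.
        At ash: no right child.
    At mint: no right child.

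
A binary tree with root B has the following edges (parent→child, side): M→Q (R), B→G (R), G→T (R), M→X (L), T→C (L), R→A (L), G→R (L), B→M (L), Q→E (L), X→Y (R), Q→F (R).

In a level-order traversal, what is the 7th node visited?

Level-order visits nodes level by level from the root, left to right within each level.
Level 0: B
Level 1: M, G
Level 2: X, Q, R, T
Level 3: Y, E, F, A, C
Full level-order sequence: B, M, G, X, Q, R, T, Y, E, F, A, C.

T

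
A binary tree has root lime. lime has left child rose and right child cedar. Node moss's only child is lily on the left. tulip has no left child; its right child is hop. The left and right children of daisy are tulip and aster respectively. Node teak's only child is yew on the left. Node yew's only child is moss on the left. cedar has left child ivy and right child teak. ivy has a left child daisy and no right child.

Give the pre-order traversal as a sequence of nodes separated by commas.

lime, rose, cedar, ivy, daisy, tulip, hop, aster, teak, yew, moss, lily

Pre-order visits the node, then its left subtree, then its right subtree.
Visit lime.
At lime: go left to rose.
  rose is a leaf — visit rose.
At lime: go right to cedar.
  Visit cedar.
  At cedar: go left to ivy.
    Visit ivy.
    At ivy: go left to daisy.
      Visit daisy.
      At daisy: go left to tulip.
        Visit tulip.
        At tulip: no left child.
        At tulip: go right to hop.
          hop is a leaf — visit hop.
      At daisy: go right to aster.
        aster is a leaf — visit aster.
    At ivy: no right child.
  At cedar: go right to teak.
    Visit teak.
    At teak: go left to yew.
      Visit yew.
      At yew: go left to moss.
        Visit moss.
        At moss: go left to lily.
          lily is a leaf — visit lily.
        At moss: no right child.
      At yew: no right child.
    At teak: no right child.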